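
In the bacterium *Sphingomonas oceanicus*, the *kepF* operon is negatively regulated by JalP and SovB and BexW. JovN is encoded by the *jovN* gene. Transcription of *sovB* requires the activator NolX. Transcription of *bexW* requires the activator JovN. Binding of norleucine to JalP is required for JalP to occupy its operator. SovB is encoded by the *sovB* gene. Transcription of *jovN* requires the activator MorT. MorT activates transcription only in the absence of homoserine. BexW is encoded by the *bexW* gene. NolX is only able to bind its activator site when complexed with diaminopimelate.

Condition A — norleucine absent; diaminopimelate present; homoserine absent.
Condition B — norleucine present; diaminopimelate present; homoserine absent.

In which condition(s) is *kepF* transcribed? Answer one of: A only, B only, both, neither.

neither

Condition A:
Norleucine is absent, so JalP is inactive.
Diaminopimelate is present, so NolX is active.
No repressor is bound and NolX is active, so *sovB* is transcribed.
So SovB is produced and active.
Homoserine is absent, so MorT is active.
No repressor is bound and MorT is active, so *jovN* is transcribed.
So JovN is produced and active.
No repressor is bound and JovN is active, so *bexW* is transcribed.
So BexW is produced and active.
With repressor SovB bound, *kepF* is not transcribed.
→ *kepF* is OFF in A.
Condition B:
Norleucine is present, so JalP is active.
Diaminopimelate is present, so NolX is active.
No repressor is bound and NolX is active, so *sovB* is transcribed.
So SovB is produced and active.
Homoserine is absent, so MorT is active.
No repressor is bound and MorT is active, so *jovN* is transcribed.
So JovN is produced and active.
No repressor is bound and JovN is active, so *bexW* is transcribed.
So BexW is produced and active.
With repressor JalP bound, *kepF* is not transcribed.
→ *kepF* is OFF in B.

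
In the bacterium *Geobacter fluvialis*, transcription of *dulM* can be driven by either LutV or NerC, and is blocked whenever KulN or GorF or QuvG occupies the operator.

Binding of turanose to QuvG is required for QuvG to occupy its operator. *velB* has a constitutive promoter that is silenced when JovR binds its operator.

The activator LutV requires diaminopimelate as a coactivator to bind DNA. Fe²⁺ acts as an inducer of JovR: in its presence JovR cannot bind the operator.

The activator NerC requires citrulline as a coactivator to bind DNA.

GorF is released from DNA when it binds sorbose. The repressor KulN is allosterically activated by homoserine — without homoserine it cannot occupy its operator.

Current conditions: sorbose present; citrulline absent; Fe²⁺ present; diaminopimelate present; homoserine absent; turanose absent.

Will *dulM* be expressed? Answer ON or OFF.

Homoserine is absent, so KulN is inactive.
Sorbose is present, so GorF is inactive.
Diaminopimelate is present, so LutV is active.
Citrulline is absent, so NerC is inactive.
Turanose is absent, so QuvG is inactive.
Activator LutV is present, so *dulM* is transcribed.

ON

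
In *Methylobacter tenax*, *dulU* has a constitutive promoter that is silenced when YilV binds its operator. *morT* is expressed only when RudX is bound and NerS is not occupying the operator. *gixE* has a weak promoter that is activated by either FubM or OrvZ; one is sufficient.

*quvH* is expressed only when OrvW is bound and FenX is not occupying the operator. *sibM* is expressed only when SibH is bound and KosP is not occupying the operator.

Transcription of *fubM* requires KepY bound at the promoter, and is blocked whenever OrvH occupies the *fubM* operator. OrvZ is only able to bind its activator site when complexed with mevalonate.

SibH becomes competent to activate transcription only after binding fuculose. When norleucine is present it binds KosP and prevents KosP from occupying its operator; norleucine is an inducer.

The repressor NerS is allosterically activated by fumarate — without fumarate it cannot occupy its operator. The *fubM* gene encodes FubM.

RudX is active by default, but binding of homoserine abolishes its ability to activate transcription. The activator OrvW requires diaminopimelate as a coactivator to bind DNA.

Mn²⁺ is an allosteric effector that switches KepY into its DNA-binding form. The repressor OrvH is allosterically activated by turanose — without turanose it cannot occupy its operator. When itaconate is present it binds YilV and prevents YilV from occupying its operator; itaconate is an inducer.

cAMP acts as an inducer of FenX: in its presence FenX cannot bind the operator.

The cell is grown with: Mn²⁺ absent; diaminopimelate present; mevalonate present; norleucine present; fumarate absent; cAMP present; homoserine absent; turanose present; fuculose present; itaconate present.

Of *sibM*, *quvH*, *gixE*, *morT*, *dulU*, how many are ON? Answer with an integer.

Norleucine is present, so KosP is inactive.
Fuculose is present, so SibH is active.
No repressor is bound and SibH is active, so *sibM* is transcribed.
→ *sibM* is ON.
cAMP is present, so FenX is inactive.
Diaminopimelate is present, so OrvW is active.
No repressor is bound and OrvW is active, so *quvH* is transcribed.
→ *quvH* is ON.
Mn²⁺ is absent, so KepY is inactive.
Turanose is present, so OrvH is active.
With repressor OrvH bound, *fubM* is not transcribed.
So FubM is not produced.
Mevalonate is present, so OrvZ is active.
Activator OrvZ is present, so *gixE* is transcribed.
→ *gixE* is ON.
Homoserine is absent, so RudX is active.
Fumarate is absent, so NerS is inactive.
No repressor is bound and RudX is active, so *morT* is transcribed.
→ *morT* is ON.
Itaconate is present, so YilV is inactive.
With no repressor bound, *dulU* is transcribed.
→ *dulU* is ON.
5 of the 5 genes are transcribed.

5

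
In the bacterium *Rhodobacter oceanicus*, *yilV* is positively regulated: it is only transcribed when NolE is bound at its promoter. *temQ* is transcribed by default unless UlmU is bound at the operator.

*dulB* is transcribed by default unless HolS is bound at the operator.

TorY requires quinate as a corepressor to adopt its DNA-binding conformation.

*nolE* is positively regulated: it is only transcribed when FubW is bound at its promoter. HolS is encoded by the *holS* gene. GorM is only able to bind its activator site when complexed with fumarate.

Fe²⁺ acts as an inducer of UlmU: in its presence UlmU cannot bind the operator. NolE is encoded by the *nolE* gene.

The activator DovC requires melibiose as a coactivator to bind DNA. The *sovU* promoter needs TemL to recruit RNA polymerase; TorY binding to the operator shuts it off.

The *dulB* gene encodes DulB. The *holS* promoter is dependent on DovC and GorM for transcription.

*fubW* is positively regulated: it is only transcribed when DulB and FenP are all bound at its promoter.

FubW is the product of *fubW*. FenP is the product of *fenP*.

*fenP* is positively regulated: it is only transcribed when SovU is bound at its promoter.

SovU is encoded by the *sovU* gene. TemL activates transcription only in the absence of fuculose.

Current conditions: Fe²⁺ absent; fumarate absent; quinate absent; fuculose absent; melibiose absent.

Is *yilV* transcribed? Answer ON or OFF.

ON

Melibiose is absent, so DovC is inactive.
Fumarate is absent, so GorM is inactive.
Required activator DovC is absent, so *holS* is not transcribed.
So HolS is not produced.
With no repressor bound, *dulB* is transcribed.
So DulB is produced and active.
Fuculose is absent, so TemL is active.
Quinate is absent, so TorY is inactive.
No repressor is bound and TemL is active, so *sovU* is transcribed.
So SovU is produced and active.
No repressor is bound and SovU is active, so *fenP* is transcribed.
So FenP is produced and active.
No repressor is bound and DulB and FenP are active, so *fubW* is transcribed.
So FubW is produced and active.
No repressor is bound and FubW is active, so *nolE* is transcribed.
So NolE is produced and active.
No repressor is bound and NolE is active, so *yilV* is transcribed.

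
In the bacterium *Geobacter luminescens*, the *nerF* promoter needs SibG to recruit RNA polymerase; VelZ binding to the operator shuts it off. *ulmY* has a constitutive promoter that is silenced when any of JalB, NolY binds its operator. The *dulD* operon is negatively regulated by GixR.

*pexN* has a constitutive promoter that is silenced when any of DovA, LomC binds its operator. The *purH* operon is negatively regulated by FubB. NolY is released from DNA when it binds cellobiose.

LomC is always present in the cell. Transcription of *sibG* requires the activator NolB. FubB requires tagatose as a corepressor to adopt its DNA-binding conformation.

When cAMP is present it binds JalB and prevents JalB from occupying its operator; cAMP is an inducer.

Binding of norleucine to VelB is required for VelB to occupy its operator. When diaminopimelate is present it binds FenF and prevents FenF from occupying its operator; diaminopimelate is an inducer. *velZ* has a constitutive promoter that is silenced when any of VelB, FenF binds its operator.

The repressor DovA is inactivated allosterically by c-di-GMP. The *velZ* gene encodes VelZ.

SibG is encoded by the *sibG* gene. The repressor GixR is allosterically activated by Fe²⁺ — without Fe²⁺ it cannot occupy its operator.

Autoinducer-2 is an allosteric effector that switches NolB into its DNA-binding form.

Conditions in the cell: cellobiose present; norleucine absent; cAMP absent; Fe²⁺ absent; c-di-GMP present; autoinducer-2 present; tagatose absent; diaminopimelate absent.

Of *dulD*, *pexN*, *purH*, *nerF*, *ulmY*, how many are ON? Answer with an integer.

Fe²⁺ is absent, so GixR is inactive.
With no repressor bound, *dulD* is transcribed.
→ *dulD* is ON.
c-di-GMP is present, so DovA is inactive.
LomC is produced constitutively and is active.
With repressor LomC bound, *pexN* is not transcribed.
→ *pexN* is OFF.
Tagatose is absent, so FubB is inactive.
With no repressor bound, *purH* is transcribed.
→ *purH* is ON.
Autoinducer-2 is present, so NolB is active.
No repressor is bound and NolB is active, so *sibG* is transcribed.
So SibG is produced and active.
Norleucine is absent, so VelB is inactive.
Diaminopimelate is absent, so FenF is active.
With repressor FenF bound, *velZ* is not transcribed.
So VelZ is not produced.
No repressor is bound and SibG is active, so *nerF* is transcribed.
→ *nerF* is ON.
cAMP is absent, so JalB is active.
Cellobiose is present, so NolY is inactive.
With repressor JalB bound, *ulmY* is not transcribed.
→ *ulmY* is OFF.
3 of the 5 genes are transcribed.

3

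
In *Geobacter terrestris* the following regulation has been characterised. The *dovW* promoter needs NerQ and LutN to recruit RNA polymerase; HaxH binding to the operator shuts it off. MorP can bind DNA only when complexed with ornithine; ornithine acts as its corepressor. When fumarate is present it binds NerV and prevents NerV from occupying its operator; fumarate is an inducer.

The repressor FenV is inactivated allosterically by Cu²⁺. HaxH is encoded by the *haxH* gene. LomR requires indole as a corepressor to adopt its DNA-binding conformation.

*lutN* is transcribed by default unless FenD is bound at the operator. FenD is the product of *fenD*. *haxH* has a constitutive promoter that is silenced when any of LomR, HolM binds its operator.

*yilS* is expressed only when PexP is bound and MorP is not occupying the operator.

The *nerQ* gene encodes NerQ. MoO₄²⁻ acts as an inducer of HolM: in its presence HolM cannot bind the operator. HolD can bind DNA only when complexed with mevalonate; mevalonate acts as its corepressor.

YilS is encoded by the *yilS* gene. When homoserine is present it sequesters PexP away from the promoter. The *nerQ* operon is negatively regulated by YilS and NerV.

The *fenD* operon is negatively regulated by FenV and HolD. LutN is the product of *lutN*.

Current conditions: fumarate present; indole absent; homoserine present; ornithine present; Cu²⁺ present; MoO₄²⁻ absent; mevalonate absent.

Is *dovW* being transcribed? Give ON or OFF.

OFF

Ornithine is present, so MorP is active.
Homoserine is present, so PexP is inactive.
With repressor MorP bound, *yilS* is not transcribed.
So YilS is not produced.
Fumarate is present, so NerV is inactive.
With no repressor bound, *nerQ* is transcribed.
So NerQ is produced and active.
Indole is absent, so LomR is inactive.
MoO₄²⁻ is absent, so HolM is active.
With repressor HolM bound, *haxH* is not transcribed.
So HaxH is not produced.
Cu²⁺ is present, so FenV is inactive.
Mevalonate is absent, so HolD is inactive.
With no repressor bound, *fenD* is transcribed.
So FenD is produced and active.
With repressor FenD bound, *lutN* is not transcribed.
So LutN is not produced.
Required activator LutN is absent, so *dovW* is not transcribed.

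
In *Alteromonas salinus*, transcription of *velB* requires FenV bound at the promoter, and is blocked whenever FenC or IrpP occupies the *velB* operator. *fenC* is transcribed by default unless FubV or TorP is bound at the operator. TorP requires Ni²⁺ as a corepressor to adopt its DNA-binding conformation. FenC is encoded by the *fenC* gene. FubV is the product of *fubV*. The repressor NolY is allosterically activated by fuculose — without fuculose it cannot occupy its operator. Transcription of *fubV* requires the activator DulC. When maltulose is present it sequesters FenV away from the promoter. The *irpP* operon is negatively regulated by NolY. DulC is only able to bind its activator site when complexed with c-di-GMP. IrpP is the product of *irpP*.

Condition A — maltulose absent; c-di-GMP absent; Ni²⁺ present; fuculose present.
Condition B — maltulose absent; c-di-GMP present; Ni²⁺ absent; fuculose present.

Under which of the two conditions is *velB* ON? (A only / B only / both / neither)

Condition A:
Maltulose is absent, so FenV is active.
c-di-GMP is absent, so DulC is inactive.
Required activator DulC is absent, so *fubV* is not transcribed.
So FubV is not produced.
Ni²⁺ is present, so TorP is active.
With repressor TorP bound, *fenC* is not transcribed.
So FenC is not produced.
Fuculose is present, so NolY is active.
With repressor NolY bound, *irpP* is not transcribed.
So IrpP is not produced.
No repressor is bound and FenV is active, so *velB* is transcribed.
→ *velB* is ON in A.
Condition B:
Maltulose is absent, so FenV is active.
c-di-GMP is present, so DulC is active.
No repressor is bound and DulC is active, so *fubV* is transcribed.
So FubV is produced and active.
Ni²⁺ is absent, so TorP is inactive.
With repressor FubV bound, *fenC* is not transcribed.
So FenC is not produced.
Fuculose is present, so NolY is active.
With repressor NolY bound, *irpP* is not transcribed.
So IrpP is not produced.
No repressor is bound and FenV is active, so *velB* is transcribed.
→ *velB* is ON in B.

both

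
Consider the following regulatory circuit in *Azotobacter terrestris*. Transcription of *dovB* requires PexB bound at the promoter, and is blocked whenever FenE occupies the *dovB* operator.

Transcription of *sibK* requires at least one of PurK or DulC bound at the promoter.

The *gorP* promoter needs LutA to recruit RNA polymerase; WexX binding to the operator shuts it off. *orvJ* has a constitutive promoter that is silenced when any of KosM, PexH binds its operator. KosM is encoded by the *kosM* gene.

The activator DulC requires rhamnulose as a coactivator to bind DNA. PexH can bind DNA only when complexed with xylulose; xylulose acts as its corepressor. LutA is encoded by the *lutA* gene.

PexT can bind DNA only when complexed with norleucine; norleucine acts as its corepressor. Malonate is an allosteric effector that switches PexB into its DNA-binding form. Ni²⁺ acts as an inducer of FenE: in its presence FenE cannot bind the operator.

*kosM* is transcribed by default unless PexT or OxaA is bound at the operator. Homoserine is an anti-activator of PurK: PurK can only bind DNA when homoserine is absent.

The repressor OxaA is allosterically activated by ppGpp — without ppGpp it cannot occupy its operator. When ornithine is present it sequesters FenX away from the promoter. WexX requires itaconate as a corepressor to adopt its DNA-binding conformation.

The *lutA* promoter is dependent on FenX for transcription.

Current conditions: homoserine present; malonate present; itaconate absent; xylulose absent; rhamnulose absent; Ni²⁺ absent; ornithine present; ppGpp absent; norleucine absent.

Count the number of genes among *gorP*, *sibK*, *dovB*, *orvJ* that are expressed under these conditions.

Ornithine is present, so FenX is inactive.
Required activator FenX is absent, so *lutA* is not transcribed.
So LutA is not produced.
Itaconate is absent, so WexX is inactive.
Required activator LutA is absent, so *gorP* is not transcribed.
→ *gorP* is OFF.
Homoserine is present, so PurK is inactive.
Rhamnulose is absent, so DulC is inactive.
No activator is available at the *sibK* promoter, so *sibK* is not transcribed.
→ *sibK* is OFF.
Malonate is present, so PexB is active.
Ni²⁺ is absent, so FenE is active.
With repressor FenE bound, *dovB* is not transcribed.
→ *dovB* is OFF.
Norleucine is absent, so PexT is inactive.
ppGpp is absent, so OxaA is inactive.
With no repressor bound, *kosM* is transcribed.
So KosM is produced and active.
Xylulose is absent, so PexH is inactive.
With repressor KosM bound, *orvJ* is not transcribed.
→ *orvJ* is OFF.
0 of the 4 genes are transcribed.

0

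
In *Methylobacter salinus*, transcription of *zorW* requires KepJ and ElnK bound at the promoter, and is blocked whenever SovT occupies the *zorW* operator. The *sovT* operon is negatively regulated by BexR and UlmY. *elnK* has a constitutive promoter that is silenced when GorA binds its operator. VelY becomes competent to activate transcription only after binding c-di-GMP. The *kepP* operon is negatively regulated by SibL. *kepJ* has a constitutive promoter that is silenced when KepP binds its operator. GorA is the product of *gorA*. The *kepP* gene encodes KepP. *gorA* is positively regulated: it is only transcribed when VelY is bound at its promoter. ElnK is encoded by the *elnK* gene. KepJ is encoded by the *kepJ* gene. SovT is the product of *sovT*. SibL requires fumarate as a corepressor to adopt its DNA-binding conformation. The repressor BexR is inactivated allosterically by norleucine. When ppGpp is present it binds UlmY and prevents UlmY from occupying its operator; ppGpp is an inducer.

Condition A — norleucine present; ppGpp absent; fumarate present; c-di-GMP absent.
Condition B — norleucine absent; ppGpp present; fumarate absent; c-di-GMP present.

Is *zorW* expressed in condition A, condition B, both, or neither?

Condition A:
Norleucine is present, so BexR is inactive.
ppGpp is absent, so UlmY is active.
With repressor UlmY bound, *sovT* is not transcribed.
So SovT is not produced.
Fumarate is present, so SibL is active.
With repressor SibL bound, *kepP* is not transcribed.
So KepP is not produced.
With no repressor bound, *kepJ* is transcribed.
So KepJ is produced and active.
c-di-GMP is absent, so VelY is inactive.
Required activator VelY is absent, so *gorA* is not transcribed.
So GorA is not produced.
With no repressor bound, *elnK* is transcribed.
So ElnK is produced and active.
No repressor is bound and KepJ and ElnK are active, so *zorW* is transcribed.
→ *zorW* is ON in A.
Condition B:
Norleucine is absent, so BexR is active.
ppGpp is present, so UlmY is inactive.
With repressor BexR bound, *sovT* is not transcribed.
So SovT is not produced.
Fumarate is absent, so SibL is inactive.
With no repressor bound, *kepP* is transcribed.
So KepP is produced and active.
With repressor KepP bound, *kepJ* is not transcribed.
So KepJ is not produced.
c-di-GMP is present, so VelY is active.
No repressor is bound and VelY is active, so *gorA* is transcribed.
So GorA is produced and active.
With repressor GorA bound, *elnK* is not transcribed.
So ElnK is not produced.
Required activator KepJ is absent, so *zorW* is not transcribed.
→ *zorW* is OFF in B.

A only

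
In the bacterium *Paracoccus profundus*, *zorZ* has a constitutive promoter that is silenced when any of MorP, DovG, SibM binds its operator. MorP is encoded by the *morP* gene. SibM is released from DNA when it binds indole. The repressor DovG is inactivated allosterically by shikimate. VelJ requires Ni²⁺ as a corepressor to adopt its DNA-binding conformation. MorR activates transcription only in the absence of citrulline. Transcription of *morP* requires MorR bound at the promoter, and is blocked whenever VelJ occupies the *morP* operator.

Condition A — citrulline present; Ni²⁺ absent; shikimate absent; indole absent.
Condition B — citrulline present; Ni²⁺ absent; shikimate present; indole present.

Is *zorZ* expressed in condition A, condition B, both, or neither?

B only

Condition A:
Citrulline is present, so MorR is inactive.
Ni²⁺ is absent, so VelJ is inactive.
Required activator MorR is absent, so *morP* is not transcribed.
So MorP is not produced.
Shikimate is absent, so DovG is active.
Indole is absent, so SibM is active.
With repressor DovG bound, *zorZ* is not transcribed.
→ *zorZ* is OFF in A.
Condition B:
Citrulline is present, so MorR is inactive.
Ni²⁺ is absent, so VelJ is inactive.
Required activator MorR is absent, so *morP* is not transcribed.
So MorP is not produced.
Shikimate is present, so DovG is inactive.
Indole is present, so SibM is inactive.
With no repressor bound, *zorZ* is transcribed.
→ *zorZ* is ON in B.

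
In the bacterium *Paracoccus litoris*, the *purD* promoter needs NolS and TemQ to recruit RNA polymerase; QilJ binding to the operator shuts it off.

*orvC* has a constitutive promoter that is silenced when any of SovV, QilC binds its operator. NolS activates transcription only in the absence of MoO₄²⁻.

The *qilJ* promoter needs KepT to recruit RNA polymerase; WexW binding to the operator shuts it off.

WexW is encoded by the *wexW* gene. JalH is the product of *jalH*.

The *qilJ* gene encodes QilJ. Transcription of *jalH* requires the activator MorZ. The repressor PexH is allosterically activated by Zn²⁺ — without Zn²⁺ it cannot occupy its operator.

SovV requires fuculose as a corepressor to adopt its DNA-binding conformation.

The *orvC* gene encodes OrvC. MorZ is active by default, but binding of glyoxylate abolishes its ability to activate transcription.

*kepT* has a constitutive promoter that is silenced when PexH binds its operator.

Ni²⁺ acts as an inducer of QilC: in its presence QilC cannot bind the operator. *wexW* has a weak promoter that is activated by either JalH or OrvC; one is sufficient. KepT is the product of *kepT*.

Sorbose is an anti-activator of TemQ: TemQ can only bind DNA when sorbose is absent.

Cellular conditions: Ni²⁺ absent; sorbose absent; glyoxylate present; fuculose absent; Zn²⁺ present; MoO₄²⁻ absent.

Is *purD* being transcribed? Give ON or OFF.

ON

Glyoxylate is present, so MorZ is inactive.
Required activator MorZ is absent, so *jalH* is not transcribed.
So JalH is not produced.
Fuculose is absent, so SovV is inactive.
Ni²⁺ is absent, so QilC is active.
With repressor QilC bound, *orvC* is not transcribed.
So OrvC is not produced.
No activator is available at the *wexW* promoter, so *wexW* is not transcribed.
So WexW is not produced.
Zn²⁺ is present, so PexH is active.
With repressor PexH bound, *kepT* is not transcribed.
So KepT is not produced.
Required activator KepT is absent, so *qilJ* is not transcribed.
So QilJ is not produced.
MoO₄²⁻ is absent, so NolS is active.
Sorbose is absent, so TemQ is active.
No repressor is bound and NolS and TemQ are active, so *purD* is transcribed.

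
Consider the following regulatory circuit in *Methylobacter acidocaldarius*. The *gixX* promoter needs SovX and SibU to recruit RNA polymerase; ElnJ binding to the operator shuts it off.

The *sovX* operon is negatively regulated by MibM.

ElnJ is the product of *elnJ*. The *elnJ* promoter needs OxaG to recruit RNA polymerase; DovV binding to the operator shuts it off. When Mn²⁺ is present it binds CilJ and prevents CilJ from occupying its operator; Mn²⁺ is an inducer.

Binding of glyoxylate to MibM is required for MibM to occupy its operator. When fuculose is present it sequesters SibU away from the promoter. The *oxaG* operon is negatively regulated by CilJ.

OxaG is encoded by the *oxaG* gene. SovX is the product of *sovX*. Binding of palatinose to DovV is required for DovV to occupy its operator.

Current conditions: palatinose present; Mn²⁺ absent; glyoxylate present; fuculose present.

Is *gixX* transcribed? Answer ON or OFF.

Glyoxylate is present, so MibM is active.
With repressor MibM bound, *sovX* is not transcribed.
So SovX is not produced.
Fuculose is present, so SibU is inactive.
Palatinose is present, so DovV is active.
Mn²⁺ is absent, so CilJ is active.
With repressor CilJ bound, *oxaG* is not transcribed.
So OxaG is not produced.
With repressor DovV bound, *elnJ* is not transcribed.
So ElnJ is not produced.
Required activator SovX is absent, so *gixX* is not transcribed.

OFF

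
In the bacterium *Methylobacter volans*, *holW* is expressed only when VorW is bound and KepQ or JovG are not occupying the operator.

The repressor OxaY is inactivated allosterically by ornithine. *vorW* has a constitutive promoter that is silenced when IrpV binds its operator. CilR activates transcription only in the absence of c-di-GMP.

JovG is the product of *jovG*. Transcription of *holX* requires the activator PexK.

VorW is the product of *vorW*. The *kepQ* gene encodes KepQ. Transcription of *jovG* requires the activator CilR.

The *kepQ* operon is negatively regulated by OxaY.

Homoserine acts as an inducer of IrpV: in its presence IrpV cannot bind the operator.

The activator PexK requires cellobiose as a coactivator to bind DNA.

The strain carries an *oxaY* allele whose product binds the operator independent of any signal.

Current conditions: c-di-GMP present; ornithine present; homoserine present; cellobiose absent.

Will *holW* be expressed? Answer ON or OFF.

ON

Homoserine is present, so IrpV is inactive.
With no repressor bound, *vorW* is transcribed.
So VorW is produced and active.
OxaY is constitutively active in this strain.
With repressor OxaY bound, *kepQ* is not transcribed.
So KepQ is not produced.
c-di-GMP is present, so CilR is inactive.
Required activator CilR is absent, so *jovG* is not transcribed.
So JovG is not produced.
No repressor is bound and VorW is active, so *holW* is transcribed.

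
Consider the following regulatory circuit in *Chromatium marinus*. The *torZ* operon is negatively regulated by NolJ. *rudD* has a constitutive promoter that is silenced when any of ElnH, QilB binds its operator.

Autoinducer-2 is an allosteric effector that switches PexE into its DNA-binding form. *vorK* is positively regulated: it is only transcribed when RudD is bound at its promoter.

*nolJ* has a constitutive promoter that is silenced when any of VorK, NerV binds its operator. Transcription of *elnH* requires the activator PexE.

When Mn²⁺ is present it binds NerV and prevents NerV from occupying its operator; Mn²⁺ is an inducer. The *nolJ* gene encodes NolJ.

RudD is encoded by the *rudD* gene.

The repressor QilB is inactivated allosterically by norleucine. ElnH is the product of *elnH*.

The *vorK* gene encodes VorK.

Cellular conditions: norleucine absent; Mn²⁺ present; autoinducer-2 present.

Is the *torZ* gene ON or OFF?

OFF

Autoinducer-2 is present, so PexE is active.
No repressor is bound and PexE is active, so *elnH* is transcribed.
So ElnH is produced and active.
Norleucine is absent, so QilB is active.
With repressor ElnH bound, *rudD* is not transcribed.
So RudD is not produced.
Required activator RudD is absent, so *vorK* is not transcribed.
So VorK is not produced.
Mn²⁺ is present, so NerV is inactive.
With no repressor bound, *nolJ* is transcribed.
So NolJ is produced and active.
With repressor NolJ bound, *torZ* is not transcribed.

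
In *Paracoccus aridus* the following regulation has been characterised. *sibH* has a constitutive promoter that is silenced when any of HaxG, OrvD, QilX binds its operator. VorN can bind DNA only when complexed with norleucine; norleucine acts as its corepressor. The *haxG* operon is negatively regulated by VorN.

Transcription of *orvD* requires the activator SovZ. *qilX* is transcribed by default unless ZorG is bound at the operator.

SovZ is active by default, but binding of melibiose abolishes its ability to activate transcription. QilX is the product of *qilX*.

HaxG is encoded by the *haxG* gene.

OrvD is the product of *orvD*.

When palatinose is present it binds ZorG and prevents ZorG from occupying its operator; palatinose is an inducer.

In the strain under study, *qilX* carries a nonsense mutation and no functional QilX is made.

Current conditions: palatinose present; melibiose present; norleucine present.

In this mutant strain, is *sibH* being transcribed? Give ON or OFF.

ON

Norleucine is present, so VorN is active.
With repressor VorN bound, *haxG* is not transcribed.
So HaxG is not produced.
Melibiose is present, so SovZ is inactive.
Required activator SovZ is absent, so *orvD* is not transcribed.
So OrvD is not produced.
QilX is non-functional in this strain, so it has no effect.
With no repressor bound, *sibH* is transcribed.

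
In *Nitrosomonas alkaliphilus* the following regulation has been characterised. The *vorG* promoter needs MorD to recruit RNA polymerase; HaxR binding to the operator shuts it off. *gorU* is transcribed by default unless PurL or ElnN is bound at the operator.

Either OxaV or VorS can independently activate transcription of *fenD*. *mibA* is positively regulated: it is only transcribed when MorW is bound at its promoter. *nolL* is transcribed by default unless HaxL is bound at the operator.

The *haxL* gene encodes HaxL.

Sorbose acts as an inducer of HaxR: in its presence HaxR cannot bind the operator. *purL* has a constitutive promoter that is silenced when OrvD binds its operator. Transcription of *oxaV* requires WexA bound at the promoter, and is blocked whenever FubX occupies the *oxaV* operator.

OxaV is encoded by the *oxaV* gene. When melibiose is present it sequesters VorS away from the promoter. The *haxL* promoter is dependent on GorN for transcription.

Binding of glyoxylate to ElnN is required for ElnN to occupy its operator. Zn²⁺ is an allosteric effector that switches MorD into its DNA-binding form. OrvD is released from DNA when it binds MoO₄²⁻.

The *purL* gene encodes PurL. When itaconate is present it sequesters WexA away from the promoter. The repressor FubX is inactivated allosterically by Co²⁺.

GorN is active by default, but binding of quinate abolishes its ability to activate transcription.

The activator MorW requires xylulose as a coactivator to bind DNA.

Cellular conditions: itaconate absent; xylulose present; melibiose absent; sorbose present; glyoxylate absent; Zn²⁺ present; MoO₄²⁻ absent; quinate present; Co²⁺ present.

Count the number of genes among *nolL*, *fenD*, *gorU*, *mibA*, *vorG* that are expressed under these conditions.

Quinate is present, so GorN is inactive.
Required activator GorN is absent, so *haxL* is not transcribed.
So HaxL is not produced.
With no repressor bound, *nolL* is transcribed.
→ *nolL* is ON.
Co²⁺ is present, so FubX is inactive.
Itaconate is absent, so WexA is active.
No repressor is bound and WexA is active, so *oxaV* is transcribed.
So OxaV is produced and active.
Melibiose is absent, so VorS is active.
Activator OxaV is present, so *fenD* is transcribed.
→ *fenD* is ON.
MoO₄²⁻ is absent, so OrvD is active.
With repressor OrvD bound, *purL* is not transcribed.
So PurL is not produced.
Glyoxylate is absent, so ElnN is inactive.
With no repressor bound, *gorU* is transcribed.
→ *gorU* is ON.
Xylulose is present, so MorW is active.
No repressor is bound and MorW is active, so *mibA* is transcribed.
→ *mibA* is ON.
Zn²⁺ is present, so MorD is active.
Sorbose is present, so HaxR is inactive.
No repressor is bound and MorD is active, so *vorG* is transcribed.
→ *vorG* is ON.
5 of the 5 genes are transcribed.

5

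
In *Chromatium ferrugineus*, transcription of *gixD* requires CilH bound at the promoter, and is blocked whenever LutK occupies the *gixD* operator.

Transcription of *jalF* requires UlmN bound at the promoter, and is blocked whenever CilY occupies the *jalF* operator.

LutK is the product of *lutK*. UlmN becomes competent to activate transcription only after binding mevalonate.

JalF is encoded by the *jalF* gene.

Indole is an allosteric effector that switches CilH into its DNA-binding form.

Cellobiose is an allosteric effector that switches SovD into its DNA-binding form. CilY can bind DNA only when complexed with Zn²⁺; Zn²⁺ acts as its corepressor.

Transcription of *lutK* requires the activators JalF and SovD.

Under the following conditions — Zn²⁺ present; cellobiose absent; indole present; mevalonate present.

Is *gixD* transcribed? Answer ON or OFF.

Indole is present, so CilH is active.
Mevalonate is present, so UlmN is active.
Zn²⁺ is present, so CilY is active.
With repressor CilY bound, *jalF* is not transcribed.
So JalF is not produced.
Cellobiose is absent, so SovD is inactive.
Required activator JalF is absent, so *lutK* is not transcribed.
So LutK is not produced.
No repressor is bound and CilH is active, so *gixD* is transcribed.

ON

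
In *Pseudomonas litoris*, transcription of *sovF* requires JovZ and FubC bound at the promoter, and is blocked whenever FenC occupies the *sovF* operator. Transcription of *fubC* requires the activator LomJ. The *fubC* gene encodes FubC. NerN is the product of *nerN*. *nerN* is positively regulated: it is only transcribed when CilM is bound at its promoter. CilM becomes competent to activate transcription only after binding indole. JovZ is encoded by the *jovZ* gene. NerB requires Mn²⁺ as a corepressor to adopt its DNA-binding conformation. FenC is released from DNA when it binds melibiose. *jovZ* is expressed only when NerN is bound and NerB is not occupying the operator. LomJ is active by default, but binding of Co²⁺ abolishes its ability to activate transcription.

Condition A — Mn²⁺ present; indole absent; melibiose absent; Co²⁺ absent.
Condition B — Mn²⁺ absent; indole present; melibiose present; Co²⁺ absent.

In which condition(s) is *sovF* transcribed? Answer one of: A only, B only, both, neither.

B only

Condition A:
Mn²⁺ is present, so NerB is active.
Indole is absent, so CilM is inactive.
Required activator CilM is absent, so *nerN* is not transcribed.
So NerN is not produced.
With repressor NerB bound, *jovZ* is not transcribed.
So JovZ is not produced.
Melibiose is absent, so FenC is active.
Co²⁺ is absent, so LomJ is active.
No repressor is bound and LomJ is active, so *fubC* is transcribed.
So FubC is produced and active.
With repressor FenC bound, *sovF* is not transcribed.
→ *sovF* is OFF in A.
Condition B:
Mn²⁺ is absent, so NerB is inactive.
Indole is present, so CilM is active.
No repressor is bound and CilM is active, so *nerN* is transcribed.
So NerN is produced and active.
No repressor is bound and NerN is active, so *jovZ* is transcribed.
So JovZ is produced and active.
Melibiose is present, so FenC is inactive.
Co²⁺ is absent, so LomJ is active.
No repressor is bound and LomJ is active, so *fubC* is transcribed.
So FubC is produced and active.
No repressor is bound and JovZ and FubC are active, so *sovF* is transcribed.
→ *sovF* is ON in B.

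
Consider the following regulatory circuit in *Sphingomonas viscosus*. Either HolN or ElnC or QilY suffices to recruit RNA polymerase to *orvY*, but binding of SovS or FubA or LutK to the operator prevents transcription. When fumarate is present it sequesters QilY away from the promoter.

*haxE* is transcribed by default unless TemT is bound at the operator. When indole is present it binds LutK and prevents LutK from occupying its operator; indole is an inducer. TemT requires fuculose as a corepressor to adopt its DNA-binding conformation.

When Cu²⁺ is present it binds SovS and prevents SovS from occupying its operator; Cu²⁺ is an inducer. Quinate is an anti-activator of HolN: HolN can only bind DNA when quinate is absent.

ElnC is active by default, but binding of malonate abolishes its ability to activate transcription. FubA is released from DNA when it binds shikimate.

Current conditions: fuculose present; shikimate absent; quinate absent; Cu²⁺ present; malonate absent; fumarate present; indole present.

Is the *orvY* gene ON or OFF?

OFF

Quinate is absent, so HolN is active.
Malonate is absent, so ElnC is active.
Fumarate is present, so QilY is inactive.
Cu²⁺ is present, so SovS is inactive.
Shikimate is absent, so FubA is active.
Indole is present, so LutK is inactive.
With repressor FubA bound, *orvY* is not transcribed.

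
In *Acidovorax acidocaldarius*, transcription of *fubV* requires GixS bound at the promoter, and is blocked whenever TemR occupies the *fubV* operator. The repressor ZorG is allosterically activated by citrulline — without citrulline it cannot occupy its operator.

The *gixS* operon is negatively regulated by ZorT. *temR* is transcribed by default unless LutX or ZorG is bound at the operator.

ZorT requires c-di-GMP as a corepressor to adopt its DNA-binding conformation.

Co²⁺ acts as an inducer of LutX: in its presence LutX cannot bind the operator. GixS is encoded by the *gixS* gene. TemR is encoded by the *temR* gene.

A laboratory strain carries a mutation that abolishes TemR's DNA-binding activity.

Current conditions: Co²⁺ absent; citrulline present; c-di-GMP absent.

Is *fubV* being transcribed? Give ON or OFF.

c-di-GMP is absent, so ZorT is inactive.
With no repressor bound, *gixS* is transcribed.
So GixS is produced and active.
TemR is non-functional in this strain, so it has no effect.
No repressor is bound and GixS is active, so *fubV* is transcribed.

ON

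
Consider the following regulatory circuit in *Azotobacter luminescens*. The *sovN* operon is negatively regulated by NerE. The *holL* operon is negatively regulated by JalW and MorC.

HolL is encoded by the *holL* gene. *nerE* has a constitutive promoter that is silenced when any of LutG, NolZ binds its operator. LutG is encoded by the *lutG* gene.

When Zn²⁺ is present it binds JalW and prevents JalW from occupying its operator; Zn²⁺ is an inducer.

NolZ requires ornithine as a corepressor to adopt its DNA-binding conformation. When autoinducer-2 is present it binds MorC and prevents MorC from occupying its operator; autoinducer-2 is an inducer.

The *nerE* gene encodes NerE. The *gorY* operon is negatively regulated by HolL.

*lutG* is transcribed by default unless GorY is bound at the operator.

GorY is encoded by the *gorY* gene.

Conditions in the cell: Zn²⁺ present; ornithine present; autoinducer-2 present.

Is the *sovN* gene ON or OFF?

ON

Zn²⁺ is present, so JalW is inactive.
Autoinducer-2 is present, so MorC is inactive.
With no repressor bound, *holL* is transcribed.
So HolL is produced and active.
With repressor HolL bound, *gorY* is not transcribed.
So GorY is not produced.
With no repressor bound, *lutG* is transcribed.
So LutG is produced and active.
Ornithine is present, so NolZ is active.
With repressor LutG bound, *nerE* is not transcribed.
So NerE is not produced.
With no repressor bound, *sovN* is transcribed.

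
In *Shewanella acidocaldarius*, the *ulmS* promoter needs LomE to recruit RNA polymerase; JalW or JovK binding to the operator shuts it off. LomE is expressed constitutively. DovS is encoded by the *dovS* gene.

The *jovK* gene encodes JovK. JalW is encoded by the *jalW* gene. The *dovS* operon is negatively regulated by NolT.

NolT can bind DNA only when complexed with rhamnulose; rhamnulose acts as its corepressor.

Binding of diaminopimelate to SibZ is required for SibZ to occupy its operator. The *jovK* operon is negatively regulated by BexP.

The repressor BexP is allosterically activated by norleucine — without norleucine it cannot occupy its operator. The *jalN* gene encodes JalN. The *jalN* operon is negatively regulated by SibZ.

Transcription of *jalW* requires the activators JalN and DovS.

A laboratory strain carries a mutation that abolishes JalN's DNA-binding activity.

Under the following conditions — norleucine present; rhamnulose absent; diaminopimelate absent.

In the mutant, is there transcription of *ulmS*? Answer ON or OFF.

ON

JalN is non-functional in this strain, so it has no effect.
Rhamnulose is absent, so NolT is inactive.
With no repressor bound, *dovS* is transcribed.
So DovS is produced and active.
Required activator JalN is absent, so *jalW* is not transcribed.
So JalW is not produced.
Norleucine is present, so BexP is active.
With repressor BexP bound, *jovK* is not transcribed.
So JovK is not produced.
LomE is produced constitutively and is active.
No repressor is bound and LomE is active, so *ulmS* is transcribed.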